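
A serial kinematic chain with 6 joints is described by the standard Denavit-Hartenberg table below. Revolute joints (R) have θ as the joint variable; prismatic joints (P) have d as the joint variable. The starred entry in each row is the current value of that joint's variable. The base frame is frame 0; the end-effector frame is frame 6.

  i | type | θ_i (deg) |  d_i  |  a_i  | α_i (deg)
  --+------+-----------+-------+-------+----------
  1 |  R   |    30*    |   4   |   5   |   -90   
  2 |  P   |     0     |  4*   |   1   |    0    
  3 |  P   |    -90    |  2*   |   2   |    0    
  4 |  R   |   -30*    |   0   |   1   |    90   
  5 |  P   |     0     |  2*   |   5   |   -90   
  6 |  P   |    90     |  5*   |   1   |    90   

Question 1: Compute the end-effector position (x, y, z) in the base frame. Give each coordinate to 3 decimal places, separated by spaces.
after link 1: o_1 = (4.3301, 2.5000, 4.0000)
after link 2: o_2 = (3.1962, 6.4641, 4.0000)
after link 3: o_3 = (2.1962, 8.1962, 6.0000)
after link 4: o_4 = (1.7631, 7.9462, 6.8660)
after link 5: o_5 = (-1.9019, 5.8301, 10.1962)
after link 6: o_6 = (-3.6519, 10.5933, 10.6962)

-3.652 10.593 10.696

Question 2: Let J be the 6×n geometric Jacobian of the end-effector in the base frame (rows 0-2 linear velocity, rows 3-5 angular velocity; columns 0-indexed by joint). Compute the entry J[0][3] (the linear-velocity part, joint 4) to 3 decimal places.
4.067

axis z_3 = (-0.5000,0.8660,0.0000); lever o_n−o_3 = (-5.8481,2.3971,4.6962)
cross product → J_v[:, 3] = (4.0670,2.3481,3.8660)
J_ω[:, 3] = z_3
entry J[0][3] = 4.0670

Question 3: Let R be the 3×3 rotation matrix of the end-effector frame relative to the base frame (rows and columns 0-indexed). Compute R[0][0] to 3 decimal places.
End-effector x-axis (col 0 of R) = (0.7500,0.4330,0.5000)
R[0][0] = 0.7500

0.750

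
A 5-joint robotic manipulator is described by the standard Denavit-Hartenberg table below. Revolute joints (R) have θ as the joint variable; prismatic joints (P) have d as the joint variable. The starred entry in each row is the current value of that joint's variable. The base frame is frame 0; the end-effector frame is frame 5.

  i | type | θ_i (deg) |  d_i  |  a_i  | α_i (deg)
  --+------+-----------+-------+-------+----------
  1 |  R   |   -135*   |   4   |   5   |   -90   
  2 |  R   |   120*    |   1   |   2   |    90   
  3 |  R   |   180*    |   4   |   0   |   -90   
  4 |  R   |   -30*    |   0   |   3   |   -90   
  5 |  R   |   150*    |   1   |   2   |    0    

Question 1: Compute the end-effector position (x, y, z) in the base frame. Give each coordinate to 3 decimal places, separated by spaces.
-4.287 -7.115 1.768

after link 1: o_1 = (-3.5355, -3.5355, 4.0000)
after link 2: o_2 = (-2.1213, -3.5355, 2.2679)
after link 3: o_3 = (-4.5708, -5.9850, 0.2679)
after link 4: o_4 = (-6.4079, -7.8221, 1.7679)
after link 5: o_5 = (-4.2866, -7.1150, 1.7679)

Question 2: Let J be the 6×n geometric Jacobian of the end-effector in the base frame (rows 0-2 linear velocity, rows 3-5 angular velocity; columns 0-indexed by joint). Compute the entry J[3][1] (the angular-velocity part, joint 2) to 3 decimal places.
0.707

axis z_1 = (0.7071,-0.7071,0.0000); lever o_n−o_1 = (-0.7511,-3.5795,-2.2321)
cross product → J_v[:, 1] = (1.5783,1.5783,-3.0622)
J_ω[:, 1] = z_1
entry J[3][1] = 0.7071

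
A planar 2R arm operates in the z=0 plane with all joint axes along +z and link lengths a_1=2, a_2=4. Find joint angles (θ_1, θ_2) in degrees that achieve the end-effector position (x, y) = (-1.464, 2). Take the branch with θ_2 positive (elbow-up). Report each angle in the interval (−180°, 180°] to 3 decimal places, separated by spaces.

cos θ_2 = (6.1433−2²−4²)/(2·2·4) = -0.8660; θ_2 = 150.0021° (elbow-up)
β = atan2(2.0000,-1.4640) = 126.2041°; ψ = atan2(1.9999,-1.4642) = 126.2092°
θ_1 = β − ψ = -0.0050°

-0.005 150.002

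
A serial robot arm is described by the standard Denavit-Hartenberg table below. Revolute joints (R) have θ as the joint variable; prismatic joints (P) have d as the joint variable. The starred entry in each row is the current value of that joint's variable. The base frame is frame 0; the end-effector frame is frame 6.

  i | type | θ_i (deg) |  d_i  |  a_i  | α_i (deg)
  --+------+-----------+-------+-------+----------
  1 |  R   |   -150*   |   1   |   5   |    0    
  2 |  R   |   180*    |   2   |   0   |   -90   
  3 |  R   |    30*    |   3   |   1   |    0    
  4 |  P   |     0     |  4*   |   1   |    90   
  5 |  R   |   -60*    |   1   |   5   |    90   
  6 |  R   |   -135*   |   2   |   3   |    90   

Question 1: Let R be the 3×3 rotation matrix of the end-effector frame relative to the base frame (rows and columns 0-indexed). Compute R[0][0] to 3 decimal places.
End-effector x-axis (col 0 of R) = (-0.8775,0.2005,-0.4356)
R[0][0] = -0.8775

-0.878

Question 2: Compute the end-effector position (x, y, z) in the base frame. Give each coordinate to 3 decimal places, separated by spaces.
-5.289 0.996 1.175

after link 1: o_1 = (-4.3301, -2.5000, 1.0000)
after link 2: o_2 = (-4.3301, -2.5000, 3.0000)
after link 3: o_3 = (-5.0801, 0.5311, 2.5000)
after link 4: o_4 = (-6.3301, 4.4282, 2.0000)
after link 5: o_5 = (-1.8571, 2.0107, 1.6160)
after link 6: o_6 = (-5.2887, 0.9961, 1.1753)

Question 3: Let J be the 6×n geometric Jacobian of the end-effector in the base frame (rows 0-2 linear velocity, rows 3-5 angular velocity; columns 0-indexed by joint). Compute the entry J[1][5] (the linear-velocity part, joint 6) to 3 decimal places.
axis z_5 = (-0.3995,-0.8080,0.4330); lever o_n−o_5 = (-3.4317,-1.0146,-0.4408)
cross product → J_v[:, 5] = (0.7955,-1.6620,-2.3674)
J_ω[:, 5] = z_5
entry J[1][5] = -1.6620

-1.662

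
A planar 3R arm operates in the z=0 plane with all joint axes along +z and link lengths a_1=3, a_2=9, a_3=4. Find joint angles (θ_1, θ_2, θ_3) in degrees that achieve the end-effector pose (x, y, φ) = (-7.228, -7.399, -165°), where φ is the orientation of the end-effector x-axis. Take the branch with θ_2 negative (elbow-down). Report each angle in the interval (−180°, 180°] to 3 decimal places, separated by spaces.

-0.002 -135.001 -29.997

wrist centre = target − a_3·(cos φ, sin φ) = (-3.3643, -6.3637)
cos θ_2 = (51.8155−3²−9²)/(2·3·9) = -0.7071; θ_2 = -135.0011° (elbow-down)
β = atan2(-6.3637,-3.3643) = -117.8640°; ψ = atan2(-6.3638,-3.3641) = -117.8621°
θ_1 = β − ψ = -0.0019°
θ_3 = φ − θ_1 − θ_2 = -29.9970° (wrapped to (-180°,180°])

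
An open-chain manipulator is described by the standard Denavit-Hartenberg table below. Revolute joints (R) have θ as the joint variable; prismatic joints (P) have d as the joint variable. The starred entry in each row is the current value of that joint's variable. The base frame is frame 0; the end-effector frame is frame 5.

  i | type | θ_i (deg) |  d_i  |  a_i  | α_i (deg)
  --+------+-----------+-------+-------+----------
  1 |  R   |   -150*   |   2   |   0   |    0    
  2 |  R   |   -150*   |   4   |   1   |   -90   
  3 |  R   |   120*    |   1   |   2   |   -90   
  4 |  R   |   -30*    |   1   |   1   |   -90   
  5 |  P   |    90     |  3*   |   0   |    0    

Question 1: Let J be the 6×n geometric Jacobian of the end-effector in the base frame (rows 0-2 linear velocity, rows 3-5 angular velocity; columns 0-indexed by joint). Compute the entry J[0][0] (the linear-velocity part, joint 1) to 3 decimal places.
2.324

axis z_0 = ẑ; lever o_n−o_0 = (-0.0736,-2.3236,2.7189)
cross product → J_v[:, 0] = (2.3236,-0.0736,0.0000)
J_ω[:, 0] = z_0
entry J[0][0] = 2.3236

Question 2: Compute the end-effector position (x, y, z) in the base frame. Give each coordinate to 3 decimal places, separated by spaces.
-0.074 -2.324 2.719

after link 1: o_1 = (0.0000, 0.0000, 2.0000)
after link 2: o_2 = (0.5000, 0.8660, 6.0000)
after link 3: o_3 = (-0.8660, 0.5000, 4.2679)
after link 4: o_4 = (-1.9486, -0.3750, 4.0179)
after link 5: o_5 = (-0.0736, -2.3236, 2.7189)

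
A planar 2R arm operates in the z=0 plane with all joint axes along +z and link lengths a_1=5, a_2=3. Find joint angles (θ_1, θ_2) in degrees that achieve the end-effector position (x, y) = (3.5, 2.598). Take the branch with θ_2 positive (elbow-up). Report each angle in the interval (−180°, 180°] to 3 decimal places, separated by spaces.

cos θ_2 = (18.9996−5²−3²)/(2·5·3) = -0.5000; θ_2 = 120.0009° (elbow-up)
β = atan2(2.5980,3.5000) = 36.5860°; ψ = atan2(2.5981,3.5000) = 36.5868°
θ_1 = β − ψ = -0.0009°

-0.001 120.001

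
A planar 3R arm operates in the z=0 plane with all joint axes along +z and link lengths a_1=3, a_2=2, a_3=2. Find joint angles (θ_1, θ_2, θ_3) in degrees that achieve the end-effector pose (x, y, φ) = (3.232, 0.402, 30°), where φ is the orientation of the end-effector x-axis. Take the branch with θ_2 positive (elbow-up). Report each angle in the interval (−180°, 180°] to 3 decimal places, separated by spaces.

wrist centre = target − a_3·(cos φ, sin φ) = (1.4999, -0.5980)
cos θ_2 = (2.6075−3²−2²)/(2·3·2) = -0.8660; θ_2 = 150.0023° (elbow-up)
β = atan2(-0.5980,1.4999) = -21.7362°; ψ = atan2(0.9999,1.2679) = 38.2609°
θ_1 = β − ψ = -59.9971°
θ_3 = φ − θ_1 − θ_2 = -60.0052° (wrapped to (-180°,180°])

-59.997 150.002 -60.005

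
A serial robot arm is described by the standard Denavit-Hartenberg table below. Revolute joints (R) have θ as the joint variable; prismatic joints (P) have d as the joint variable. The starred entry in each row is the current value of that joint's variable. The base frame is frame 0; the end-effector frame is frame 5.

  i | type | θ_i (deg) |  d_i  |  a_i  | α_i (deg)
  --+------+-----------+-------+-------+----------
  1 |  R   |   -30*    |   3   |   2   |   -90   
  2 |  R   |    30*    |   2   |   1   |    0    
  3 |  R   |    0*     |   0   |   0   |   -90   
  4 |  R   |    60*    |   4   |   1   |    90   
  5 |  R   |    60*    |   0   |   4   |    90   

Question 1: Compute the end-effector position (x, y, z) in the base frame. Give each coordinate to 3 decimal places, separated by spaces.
after link 1: o_1 = (1.7321, -1.0000, 3.0000)
after link 2: o_2 = (3.4821, 0.2990, 2.5000)
after link 3: o_3 = (3.4821, 0.2990, 2.5000)
after link 4: o_4 = (1.6920, 0.3325, -1.2141)
after link 5: o_5 = (0.0760, -0.7345, -4.7141)

0.076 -0.734 -4.714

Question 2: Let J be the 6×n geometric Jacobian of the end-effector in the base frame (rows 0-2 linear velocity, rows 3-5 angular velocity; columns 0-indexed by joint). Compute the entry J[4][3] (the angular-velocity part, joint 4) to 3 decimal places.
axis z_3 = (-0.4330,0.2500,-0.8660); lever o_n−o_3 = (-3.4061,-1.0335,-7.2141)
cross product → J_v[:, 3] = (-2.6986,-0.1740,1.2990)
J_ω[:, 3] = z_3
entry J[4][3] = 0.2500

0.250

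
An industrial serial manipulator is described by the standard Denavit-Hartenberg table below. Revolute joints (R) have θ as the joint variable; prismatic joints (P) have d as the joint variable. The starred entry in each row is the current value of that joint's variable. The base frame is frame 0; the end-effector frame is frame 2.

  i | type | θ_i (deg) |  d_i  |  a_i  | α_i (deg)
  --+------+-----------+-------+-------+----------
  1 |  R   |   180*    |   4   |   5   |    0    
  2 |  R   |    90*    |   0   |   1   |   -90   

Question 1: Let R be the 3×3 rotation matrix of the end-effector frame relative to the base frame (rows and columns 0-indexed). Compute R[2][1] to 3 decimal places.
-1.000

End-effector y-axis (col 1 of R) = (0.0000,-0.0000,-1.0000)
R[2][1] = -1.0000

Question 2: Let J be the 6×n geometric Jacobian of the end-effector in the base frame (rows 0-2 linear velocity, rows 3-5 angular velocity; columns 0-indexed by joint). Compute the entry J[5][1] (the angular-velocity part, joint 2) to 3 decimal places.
axis z_1 = (0.0000,0.0000,1.0000); lever o_n−o_1 = (0.0000,-1.0000,0.0000)
cross product → J_v[:, 1] = (1.0000,0.0000,-0.0000)
J_ω[:, 1] = z_1
entry J[5][1] = 1.0000

1.000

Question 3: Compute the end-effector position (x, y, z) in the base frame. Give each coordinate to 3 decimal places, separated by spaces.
after link 1: o_1 = (-5.0000, 0.0000, 4.0000)
after link 2: o_2 = (-5.0000, -1.0000, 4.0000)

-5.000 -1.000 4.000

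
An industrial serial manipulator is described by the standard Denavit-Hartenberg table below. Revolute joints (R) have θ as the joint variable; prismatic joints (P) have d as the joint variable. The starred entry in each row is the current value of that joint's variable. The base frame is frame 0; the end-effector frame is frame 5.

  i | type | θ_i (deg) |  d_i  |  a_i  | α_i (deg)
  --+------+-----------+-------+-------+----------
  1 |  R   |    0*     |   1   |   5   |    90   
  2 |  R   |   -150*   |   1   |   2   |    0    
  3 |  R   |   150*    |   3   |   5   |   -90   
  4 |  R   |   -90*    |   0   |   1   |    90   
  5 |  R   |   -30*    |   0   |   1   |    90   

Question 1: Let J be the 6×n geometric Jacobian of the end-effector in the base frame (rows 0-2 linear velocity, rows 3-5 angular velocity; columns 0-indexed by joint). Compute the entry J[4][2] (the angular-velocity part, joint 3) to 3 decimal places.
axis z_2 = (0.0000,-1.0000,0.0000); lever o_n−o_2 = (5.0000,-4.8660,-0.5000)
cross product → J_v[:, 2] = (0.5000,0.0000,5.0000)
J_ω[:, 2] = z_2
entry J[4][2] = -1.0000

-1.000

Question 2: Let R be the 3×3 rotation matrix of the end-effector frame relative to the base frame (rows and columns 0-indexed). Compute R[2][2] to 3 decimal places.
-0.866

End-effector z-axis (col 2 of R) = (-0.0000,0.5000,-0.8660)
R[2][2] = -0.8660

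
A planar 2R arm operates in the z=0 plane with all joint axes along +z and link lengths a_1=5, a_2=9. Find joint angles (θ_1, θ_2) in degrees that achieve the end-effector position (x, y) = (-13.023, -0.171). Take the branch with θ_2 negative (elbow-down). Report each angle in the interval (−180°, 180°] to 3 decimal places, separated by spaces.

cos θ_2 = (169.6278−5²−9²)/(2·5·9) = 0.7070; θ_2 = -45.0107° (elbow-down)
β = atan2(-0.1710,-13.0230) = -179.2477°; ψ = atan2(-6.3651,11.3628) = -29.2565°
θ_1 = β − ψ = -149.9913°

-149.991 -45.011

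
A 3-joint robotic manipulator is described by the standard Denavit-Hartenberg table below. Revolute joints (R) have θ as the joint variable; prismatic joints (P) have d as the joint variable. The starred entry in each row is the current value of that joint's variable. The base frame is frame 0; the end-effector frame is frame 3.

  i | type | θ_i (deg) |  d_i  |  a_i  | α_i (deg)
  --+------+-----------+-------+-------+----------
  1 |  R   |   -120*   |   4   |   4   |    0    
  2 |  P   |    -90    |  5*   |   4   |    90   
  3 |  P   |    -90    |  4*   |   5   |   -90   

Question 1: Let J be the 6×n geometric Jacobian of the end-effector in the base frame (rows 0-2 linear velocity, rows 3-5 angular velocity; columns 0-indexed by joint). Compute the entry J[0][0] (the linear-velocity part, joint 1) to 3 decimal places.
axis z_0 = ẑ; lever o_n−o_0 = (-3.4641,2.0000,4.0000)
cross product → J_v[:, 0] = (-2.0000,-3.4641,0.0000)
J_ω[:, 0] = z_0
entry J[0][0] = -2.0000

-2.000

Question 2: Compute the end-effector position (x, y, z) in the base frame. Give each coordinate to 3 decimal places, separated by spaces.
after link 1: o_1 = (-2.0000, -3.4641, 4.0000)
after link 2: o_2 = (-5.4641, -1.4641, 9.0000)
after link 3: o_3 = (-3.4641, 2.0000, 4.0000)

-3.464 2.000 4.000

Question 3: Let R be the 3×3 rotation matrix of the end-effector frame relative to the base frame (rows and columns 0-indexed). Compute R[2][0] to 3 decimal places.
-1.000

End-effector x-axis (col 0 of R) = (-0.0000,0.0000,-1.0000)
R[2][0] = -1.0000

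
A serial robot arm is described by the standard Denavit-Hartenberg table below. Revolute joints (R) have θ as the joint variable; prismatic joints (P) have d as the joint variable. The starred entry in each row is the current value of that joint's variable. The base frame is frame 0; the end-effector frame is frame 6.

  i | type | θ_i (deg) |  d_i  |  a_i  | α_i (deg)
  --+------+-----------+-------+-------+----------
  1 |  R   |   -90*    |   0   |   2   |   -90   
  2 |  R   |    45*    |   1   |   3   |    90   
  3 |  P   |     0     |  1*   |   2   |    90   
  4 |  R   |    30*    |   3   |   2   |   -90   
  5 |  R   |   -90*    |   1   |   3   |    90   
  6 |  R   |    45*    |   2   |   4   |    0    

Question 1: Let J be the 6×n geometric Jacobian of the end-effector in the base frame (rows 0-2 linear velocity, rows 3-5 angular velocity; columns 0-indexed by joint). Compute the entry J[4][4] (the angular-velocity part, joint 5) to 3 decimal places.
axis z_4 = (0.0000,-0.2588,0.9659); lever o_n−o_4 = (-5.8284,0.9410,4.2156)
cross product → J_v[:, 4] = (-2.0000,-5.6298,-1.5085)
J_ω[:, 4] = z_4
entry J[4][4] = -0.2588

-0.259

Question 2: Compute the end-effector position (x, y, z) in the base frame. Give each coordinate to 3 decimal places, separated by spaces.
-7.828 -7.234 0.870

after link 1: o_1 = (0.0000, -2.0000, 0.0000)
after link 2: o_2 = (1.0000, -4.1213, -2.1213)
after link 3: o_3 = (1.0000, -6.2426, -2.8284)
after link 4: o_4 = (-2.0000, -8.1745, -3.3461)
after link 5: o_5 = (-5.0000, -8.4333, -2.3801)
after link 6: o_6 = (-7.8284, -7.2335, 0.8695)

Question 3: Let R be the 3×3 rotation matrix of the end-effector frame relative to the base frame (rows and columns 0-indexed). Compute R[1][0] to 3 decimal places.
End-effector x-axis (col 0 of R) = (-0.7071,-0.1830,0.6830)
R[1][0] = -0.1830

-0.183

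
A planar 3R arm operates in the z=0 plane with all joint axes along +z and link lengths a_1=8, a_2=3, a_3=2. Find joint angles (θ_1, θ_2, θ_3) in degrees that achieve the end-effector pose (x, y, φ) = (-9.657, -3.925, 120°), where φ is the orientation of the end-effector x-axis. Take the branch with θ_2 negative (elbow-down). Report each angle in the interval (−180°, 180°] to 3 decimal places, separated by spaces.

-135.001 -44.992 -60.007

wrist centre = target − a_3·(cos φ, sin φ) = (-8.6570, -5.6571)
cos θ_2 = (106.9459−8²−3²)/(2·8·3) = 0.7072; θ_2 = -44.9920° (elbow-down)
β = atan2(-5.6571,-8.6570) = -146.8368°; ψ = atan2(-2.1210,10.1216) = -11.8353°
θ_1 = β − ψ = -135.0015°
θ_3 = φ − θ_1 − θ_2 = -60.0065° (wrapped to (-180°,180°])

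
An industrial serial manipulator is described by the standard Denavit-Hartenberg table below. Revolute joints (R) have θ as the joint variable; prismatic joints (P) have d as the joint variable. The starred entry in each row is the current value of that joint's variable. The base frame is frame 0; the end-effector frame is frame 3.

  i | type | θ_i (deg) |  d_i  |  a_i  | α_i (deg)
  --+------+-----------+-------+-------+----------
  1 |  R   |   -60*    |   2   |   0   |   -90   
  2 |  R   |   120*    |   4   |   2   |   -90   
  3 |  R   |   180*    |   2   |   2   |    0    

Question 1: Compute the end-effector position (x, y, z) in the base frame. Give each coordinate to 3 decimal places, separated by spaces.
2.598 3.500 3.000

after link 1: o_1 = (0.0000, 0.0000, 2.0000)
after link 2: o_2 = (2.9641, 2.8660, 0.2679)
after link 3: o_3 = (2.5981, 3.5000, 3.0000)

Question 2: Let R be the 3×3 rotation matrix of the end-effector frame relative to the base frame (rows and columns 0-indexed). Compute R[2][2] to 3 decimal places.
End-effector z-axis (col 2 of R) = (-0.4330,0.7500,0.5000)
R[2][2] = 0.5000

0.500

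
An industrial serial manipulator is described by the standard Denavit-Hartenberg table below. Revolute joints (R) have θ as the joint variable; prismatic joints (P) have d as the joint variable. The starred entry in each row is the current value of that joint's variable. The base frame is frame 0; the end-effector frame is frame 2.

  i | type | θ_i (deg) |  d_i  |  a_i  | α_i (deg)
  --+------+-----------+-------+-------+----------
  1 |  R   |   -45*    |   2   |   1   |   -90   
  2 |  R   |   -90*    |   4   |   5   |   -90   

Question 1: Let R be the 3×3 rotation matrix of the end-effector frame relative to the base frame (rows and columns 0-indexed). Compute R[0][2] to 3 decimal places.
0.707

End-effector z-axis (col 2 of R) = (0.7071,-0.7071,-0.0000)
R[0][2] = 0.7071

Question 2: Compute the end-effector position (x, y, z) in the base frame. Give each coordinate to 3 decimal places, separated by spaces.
after link 1: o_1 = (0.7071, -0.7071, 2.0000)
after link 2: o_2 = (3.5355, 2.1213, 7.0000)

3.536 2.121 7.000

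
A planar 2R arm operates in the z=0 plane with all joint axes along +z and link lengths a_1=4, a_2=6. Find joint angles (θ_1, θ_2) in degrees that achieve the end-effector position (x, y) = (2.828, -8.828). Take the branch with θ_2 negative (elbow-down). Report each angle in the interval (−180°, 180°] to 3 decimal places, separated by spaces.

cos θ_2 = (85.9312−4²−6²)/(2·4·6) = 0.7069; θ_2 = -45.0168° (elbow-down)
β = atan2(-8.8280,2.8280) = -72.2374°; ψ = atan2(-4.2439,8.2414) = -27.2461°
θ_1 = β − ψ = -44.9913°

-44.991 -45.017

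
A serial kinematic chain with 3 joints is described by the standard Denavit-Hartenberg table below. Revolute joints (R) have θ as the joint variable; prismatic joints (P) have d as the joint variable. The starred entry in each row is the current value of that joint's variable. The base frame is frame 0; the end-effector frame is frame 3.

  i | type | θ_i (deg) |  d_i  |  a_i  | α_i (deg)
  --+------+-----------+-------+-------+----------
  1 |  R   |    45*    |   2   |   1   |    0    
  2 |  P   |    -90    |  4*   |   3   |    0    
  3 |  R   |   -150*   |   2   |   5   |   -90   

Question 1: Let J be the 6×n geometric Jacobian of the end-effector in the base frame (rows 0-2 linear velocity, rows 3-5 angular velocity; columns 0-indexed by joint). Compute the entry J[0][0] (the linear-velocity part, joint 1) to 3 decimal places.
0.120

axis z_0 = ẑ; lever o_n−o_0 = (-2.0012,-0.1201,8.0000)
cross product → J_v[:, 0] = (0.1201,-2.0012,0.0000)
J_ω[:, 0] = z_0
entry J[0][0] = 0.1201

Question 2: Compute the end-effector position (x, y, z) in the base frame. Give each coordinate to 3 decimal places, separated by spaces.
after link 1: o_1 = (0.7071, 0.7071, 2.0000)
after link 2: o_2 = (2.8284, -1.4142, 6.0000)
after link 3: o_3 = (-2.0012, -0.1201, 8.0000)

-2.001 -0.120 8.000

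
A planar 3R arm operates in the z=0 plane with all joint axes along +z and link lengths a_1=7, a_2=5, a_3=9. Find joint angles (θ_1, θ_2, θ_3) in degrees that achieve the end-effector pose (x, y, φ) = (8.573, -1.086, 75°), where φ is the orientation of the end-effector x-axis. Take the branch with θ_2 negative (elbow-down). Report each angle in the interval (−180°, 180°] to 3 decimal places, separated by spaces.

wrist centre = target − a_3·(cos φ, sin φ) = (6.2436, -9.7793)
cos θ_2 = (134.6182−7²−5²)/(2·7·5) = 0.8660; θ_2 = -30.0058° (elbow-down)
β = atan2(-9.7793,6.2436) = -57.4437°; ψ = atan2(-2.5004,11.3299) = -12.4454°
θ_1 = β − ψ = -44.9984°
θ_3 = φ − θ_1 − θ_2 = 150.0042° (wrapped to (-180°,180°])

-44.998 -30.006 150.004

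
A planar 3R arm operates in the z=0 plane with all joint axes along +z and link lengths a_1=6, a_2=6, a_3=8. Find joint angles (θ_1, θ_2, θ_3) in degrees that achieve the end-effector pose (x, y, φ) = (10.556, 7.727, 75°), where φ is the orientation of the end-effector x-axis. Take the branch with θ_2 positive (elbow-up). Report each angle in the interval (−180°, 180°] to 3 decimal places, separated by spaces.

wrist centre = target − a_3·(cos φ, sin φ) = (8.4854, -0.0004)
cos θ_2 = (72.0028−6²−6²)/(2·6·6) = 0.0000; θ_2 = 89.9978° (elbow-up)
β = atan2(-0.0004,8.4854) = -0.0027°; ψ = atan2(6.0000,6.0002) = 44.9989°
θ_1 = β − ψ = -45.0016°
θ_3 = φ − θ_1 − θ_2 = 30.0039° (wrapped to (-180°,180°])

-45.002 89.998 30.004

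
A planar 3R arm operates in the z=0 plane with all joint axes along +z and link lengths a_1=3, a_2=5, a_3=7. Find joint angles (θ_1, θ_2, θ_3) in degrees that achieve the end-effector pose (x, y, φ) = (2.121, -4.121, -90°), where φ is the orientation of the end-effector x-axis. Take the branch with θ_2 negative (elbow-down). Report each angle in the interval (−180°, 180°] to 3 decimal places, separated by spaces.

152.232 -134.999 -107.233

wrist centre = target − a_3·(cos φ, sin φ) = (2.1210, 2.8790)
cos θ_2 = (12.7873−3²−5²)/(2·3·5) = -0.7071; θ_2 = -134.9987° (elbow-down)
β = atan2(2.8790,2.1210) = 53.6204°; ψ = atan2(-3.5356,-0.5355) = -98.6117°
θ_1 = β − ψ = 152.2321°
θ_3 = φ − θ_1 − θ_2 = -107.2335° (wrapped to (-180°,180°])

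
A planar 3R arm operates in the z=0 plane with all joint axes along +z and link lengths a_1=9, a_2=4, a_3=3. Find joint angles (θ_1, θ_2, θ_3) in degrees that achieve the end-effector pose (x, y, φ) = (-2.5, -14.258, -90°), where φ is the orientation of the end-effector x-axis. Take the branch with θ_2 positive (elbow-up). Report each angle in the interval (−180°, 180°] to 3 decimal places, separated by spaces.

-120.002 60.007 -30.005

wrist centre = target − a_3·(cos φ, sin φ) = (-2.5000, -11.2580)
cos θ_2 = (132.9926−9²−4²)/(2·9·4) = 0.4999; θ_2 = 60.0068° (elbow-up)
β = atan2(-11.2580,-2.5000) = -102.5202°; ψ = atan2(3.4643,10.9996) = 17.4819°
θ_1 = β − ψ = -120.0021°
θ_3 = φ − θ_1 − θ_2 = -30.0047° (wrapped to (-180°,180°])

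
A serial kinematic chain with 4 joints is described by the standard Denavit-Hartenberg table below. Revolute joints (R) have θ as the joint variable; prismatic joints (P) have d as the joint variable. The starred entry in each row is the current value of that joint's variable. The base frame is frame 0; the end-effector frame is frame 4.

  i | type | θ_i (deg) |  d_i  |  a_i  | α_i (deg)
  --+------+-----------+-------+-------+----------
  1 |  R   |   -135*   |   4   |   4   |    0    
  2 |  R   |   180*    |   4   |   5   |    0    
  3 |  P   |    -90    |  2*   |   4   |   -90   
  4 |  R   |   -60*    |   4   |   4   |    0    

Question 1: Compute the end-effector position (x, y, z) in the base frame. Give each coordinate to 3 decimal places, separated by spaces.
after link 1: o_1 = (-2.8284, -2.8284, 4.0000)
after link 2: o_2 = (0.7071, 0.7071, 8.0000)
after link 3: o_3 = (3.5355, -2.1213, 10.0000)
after link 4: o_4 = (7.7782, -0.7071, 13.4641)

7.778 -0.707 13.464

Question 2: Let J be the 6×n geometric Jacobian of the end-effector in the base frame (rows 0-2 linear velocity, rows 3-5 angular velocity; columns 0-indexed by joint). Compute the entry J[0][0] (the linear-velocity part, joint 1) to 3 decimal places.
axis z_0 = ẑ; lever o_n−o_0 = (7.7782,-0.7071,13.4641)
cross product → J_v[:, 0] = (0.7071,7.7782,-0.0000)
J_ω[:, 0] = z_0
entry J[0][0] = 0.7071

0.707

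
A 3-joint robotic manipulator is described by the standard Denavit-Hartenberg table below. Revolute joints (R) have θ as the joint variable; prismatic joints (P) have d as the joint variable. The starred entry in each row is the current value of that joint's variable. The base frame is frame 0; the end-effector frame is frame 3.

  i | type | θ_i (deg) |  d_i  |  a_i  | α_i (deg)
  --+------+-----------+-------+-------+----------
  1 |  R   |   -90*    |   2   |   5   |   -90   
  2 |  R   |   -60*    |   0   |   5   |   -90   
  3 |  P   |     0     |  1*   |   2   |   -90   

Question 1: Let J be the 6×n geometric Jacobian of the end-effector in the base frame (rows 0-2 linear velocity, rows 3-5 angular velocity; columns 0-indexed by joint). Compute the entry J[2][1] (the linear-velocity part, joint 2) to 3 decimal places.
axis z_1 = (1.0000,0.0000,0.0000); lever o_n−o_1 = (-0.0000,-4.3660,5.5622)
cross product → J_v[:, 1] = (0.0000,-5.5622,-4.3660)
J_ω[:, 1] = z_1
entry J[2][1] = -4.3660

-4.366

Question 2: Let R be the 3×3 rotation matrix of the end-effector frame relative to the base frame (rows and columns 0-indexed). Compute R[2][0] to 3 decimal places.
End-effector x-axis (col 0 of R) = (-0.0000,-0.5000,0.8660)
R[2][0] = 0.8660

0.866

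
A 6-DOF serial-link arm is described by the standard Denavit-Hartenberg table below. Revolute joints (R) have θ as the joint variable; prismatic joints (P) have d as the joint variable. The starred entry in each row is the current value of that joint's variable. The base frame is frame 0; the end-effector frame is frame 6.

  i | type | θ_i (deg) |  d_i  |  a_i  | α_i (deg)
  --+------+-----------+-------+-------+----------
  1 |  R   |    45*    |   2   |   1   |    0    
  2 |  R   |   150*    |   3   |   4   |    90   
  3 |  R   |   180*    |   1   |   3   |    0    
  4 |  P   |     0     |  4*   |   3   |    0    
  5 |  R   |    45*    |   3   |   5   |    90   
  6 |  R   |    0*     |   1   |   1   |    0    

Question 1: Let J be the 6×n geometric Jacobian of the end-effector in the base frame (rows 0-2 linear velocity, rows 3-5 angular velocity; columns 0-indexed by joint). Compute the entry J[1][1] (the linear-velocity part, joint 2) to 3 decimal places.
axis z_1 = (0.0000,0.0000,1.0000); lever o_n−o_1 = (4.6424,9.5261,-0.5355)
cross product → J_v[:, 1] = (-9.5261,4.6424,0.0000)
J_ω[:, 1] = z_1
entry J[1][1] = 4.6424

4.642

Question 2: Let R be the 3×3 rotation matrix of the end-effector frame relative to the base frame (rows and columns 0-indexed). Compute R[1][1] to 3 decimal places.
0.966

End-effector y-axis (col 1 of R) = (-0.2588,0.9659,0.0000)
R[1][1] = 0.9659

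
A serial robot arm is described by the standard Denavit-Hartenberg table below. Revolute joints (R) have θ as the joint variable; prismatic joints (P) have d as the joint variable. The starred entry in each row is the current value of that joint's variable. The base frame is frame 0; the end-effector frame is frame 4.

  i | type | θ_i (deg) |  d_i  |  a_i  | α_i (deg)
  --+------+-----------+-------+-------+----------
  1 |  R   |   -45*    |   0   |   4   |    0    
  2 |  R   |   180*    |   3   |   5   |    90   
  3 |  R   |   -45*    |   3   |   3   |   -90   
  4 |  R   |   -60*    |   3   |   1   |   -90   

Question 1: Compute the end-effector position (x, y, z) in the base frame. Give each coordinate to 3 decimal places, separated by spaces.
after link 1: o_1 = (2.8284, -2.8284, 0.0000)
after link 2: o_2 = (-0.7071, 0.7071, 3.0000)
after link 3: o_3 = (-0.0858, 4.3284, 0.8787)
after link 4: o_4 = (-1.2234, 6.6908, 2.6464)

-1.223 6.691 2.646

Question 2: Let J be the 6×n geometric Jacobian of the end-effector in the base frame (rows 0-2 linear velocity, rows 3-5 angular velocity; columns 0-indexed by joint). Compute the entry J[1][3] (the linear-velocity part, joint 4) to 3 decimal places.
axis z_3 = (-0.5000,0.5000,0.7071); lever o_n−o_3 = (-1.1376,2.3624,1.7678)
cross product → J_v[:, 3] = (-0.7866,0.0795,-0.6124)
J_ω[:, 3] = z_3
entry J[1][3] = 0.0795

0.079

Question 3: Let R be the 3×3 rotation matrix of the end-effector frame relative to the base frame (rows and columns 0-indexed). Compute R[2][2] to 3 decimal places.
End-effector z-axis (col 2 of R) = (-0.7866,0.0795,-0.6124)
R[2][2] = -0.6124

-0.612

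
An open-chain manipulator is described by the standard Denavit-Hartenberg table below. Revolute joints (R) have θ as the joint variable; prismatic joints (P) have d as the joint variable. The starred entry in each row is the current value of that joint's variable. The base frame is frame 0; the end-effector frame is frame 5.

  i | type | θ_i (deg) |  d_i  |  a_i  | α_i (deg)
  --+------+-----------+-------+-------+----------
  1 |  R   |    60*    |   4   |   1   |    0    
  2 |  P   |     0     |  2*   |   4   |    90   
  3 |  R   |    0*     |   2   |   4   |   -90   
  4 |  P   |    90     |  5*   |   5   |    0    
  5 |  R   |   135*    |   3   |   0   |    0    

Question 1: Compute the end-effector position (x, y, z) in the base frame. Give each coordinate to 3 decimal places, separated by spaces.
1.902 9.294 14.000

after link 1: o_1 = (0.5000, 0.8660, 4.0000)
after link 2: o_2 = (2.5000, 4.3301, 6.0000)
after link 3: o_3 = (6.2321, 6.7942, 6.0000)
after link 4: o_4 = (1.9019, 9.2942, 11.0000)
after link 5: o_5 = (1.9019, 9.2942, 14.0000)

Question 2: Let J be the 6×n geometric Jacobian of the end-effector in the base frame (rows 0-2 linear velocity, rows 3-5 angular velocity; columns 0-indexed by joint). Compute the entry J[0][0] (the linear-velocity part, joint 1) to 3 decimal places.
axis z_0 = ẑ; lever o_n−o_0 = (1.9019,9.2942,14.0000)
cross product → J_v[:, 0] = (-9.2942,1.9019,0.0000)
J_ω[:, 0] = z_0
entry J[0][0] = -9.2942

-9.294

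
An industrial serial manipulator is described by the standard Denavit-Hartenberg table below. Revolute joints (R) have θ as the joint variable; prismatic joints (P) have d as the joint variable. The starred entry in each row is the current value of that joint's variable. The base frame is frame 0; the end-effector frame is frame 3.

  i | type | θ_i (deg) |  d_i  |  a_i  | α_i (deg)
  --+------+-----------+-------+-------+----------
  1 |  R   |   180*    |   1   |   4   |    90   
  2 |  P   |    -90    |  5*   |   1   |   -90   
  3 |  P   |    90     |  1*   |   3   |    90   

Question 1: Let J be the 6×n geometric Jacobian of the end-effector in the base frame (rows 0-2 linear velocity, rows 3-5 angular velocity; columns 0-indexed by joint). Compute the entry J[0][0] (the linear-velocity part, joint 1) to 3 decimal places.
axis z_0 = ẑ; lever o_n−o_0 = (-5.0000,2.0000,0.0000)
cross product → J_v[:, 0] = (-2.0000,-5.0000,0.0000)
J_ω[:, 0] = z_0
entry J[0][0] = -2.0000

-2.000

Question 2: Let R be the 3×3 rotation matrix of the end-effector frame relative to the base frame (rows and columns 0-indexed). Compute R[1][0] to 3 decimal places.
End-effector x-axis (col 0 of R) = (-0.0000,-1.0000,-0.0000)
R[1][0] = -1.0000

-1.000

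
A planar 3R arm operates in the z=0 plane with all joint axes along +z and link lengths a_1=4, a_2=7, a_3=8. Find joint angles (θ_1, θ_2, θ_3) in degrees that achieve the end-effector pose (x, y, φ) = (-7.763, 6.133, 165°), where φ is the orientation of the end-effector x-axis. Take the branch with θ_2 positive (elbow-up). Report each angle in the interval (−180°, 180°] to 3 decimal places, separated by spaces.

-29.998 149.996 45.002

wrist centre = target − a_3·(cos φ, sin φ) = (-0.0356, 4.0624)
cos θ_2 = (16.5047−4²−7²)/(2·4·7) = -0.8660; θ_2 = 149.9956° (elbow-up)
β = atan2(4.0624,-0.0356) = 90.5020°; ψ = atan2(3.5005,-2.0619) = 120.4997°
θ_1 = β − ψ = -29.9977°
θ_3 = φ − θ_1 − θ_2 = 45.0021° (wrapped to (-180°,180°])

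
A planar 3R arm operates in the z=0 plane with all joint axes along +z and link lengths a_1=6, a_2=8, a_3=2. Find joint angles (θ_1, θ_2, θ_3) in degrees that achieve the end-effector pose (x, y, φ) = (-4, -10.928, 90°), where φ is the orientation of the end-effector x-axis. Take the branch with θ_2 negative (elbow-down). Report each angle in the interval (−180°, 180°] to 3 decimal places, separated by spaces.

wrist centre = target − a_3·(cos φ, sin φ) = (-4.0000, -12.9280)
cos θ_2 = (183.1332−6²−8²)/(2·6·8) = 0.8660; θ_2 = -30.0063° (elbow-down)
β = atan2(-12.9280,-4.0000) = -107.1924°; ψ = atan2(-4.0008,12.9278) = -17.1957°
θ_1 = β − ψ = -89.9966°
θ_3 = φ − θ_1 − θ_2 = -149.9971° (wrapped to (-180°,180°])

-89.997 -30.006 -149.997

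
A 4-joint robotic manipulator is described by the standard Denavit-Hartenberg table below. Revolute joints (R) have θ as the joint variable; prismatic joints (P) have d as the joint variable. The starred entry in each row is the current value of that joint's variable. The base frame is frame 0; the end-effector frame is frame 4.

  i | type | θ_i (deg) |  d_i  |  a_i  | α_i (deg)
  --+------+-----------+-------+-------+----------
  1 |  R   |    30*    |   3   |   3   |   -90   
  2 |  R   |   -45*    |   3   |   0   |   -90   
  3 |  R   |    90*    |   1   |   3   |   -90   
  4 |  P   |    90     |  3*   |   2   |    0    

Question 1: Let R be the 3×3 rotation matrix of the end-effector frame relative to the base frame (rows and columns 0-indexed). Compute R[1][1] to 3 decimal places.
End-effector y-axis (col 1 of R) = (-0.5000,0.8660,0.0000)
R[1][1] = 0.8660

0.866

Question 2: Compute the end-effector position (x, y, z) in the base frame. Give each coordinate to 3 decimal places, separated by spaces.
after link 1: o_1 = (2.5981, 1.5000, 3.0000)
after link 2: o_2 = (1.0981, 4.0981, 3.0000)
after link 3: o_3 = (3.2104, 1.8536, 2.2929)
after link 4: o_4 = (0.1486, 0.0858, 1.5858)

0.149 0.086 1.586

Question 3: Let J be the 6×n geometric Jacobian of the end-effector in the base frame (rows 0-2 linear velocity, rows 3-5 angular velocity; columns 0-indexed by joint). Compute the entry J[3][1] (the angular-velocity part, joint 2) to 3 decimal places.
-0.500

axis z_1 = (-0.5000,0.8660,0.0000); lever o_n−o_1 = (-2.4495,-1.4142,-1.4142)
cross product → J_v[:, 1] = (-1.2247,-0.7071,2.8284)
J_ω[:, 1] = z_1
entry J[3][1] = -0.5000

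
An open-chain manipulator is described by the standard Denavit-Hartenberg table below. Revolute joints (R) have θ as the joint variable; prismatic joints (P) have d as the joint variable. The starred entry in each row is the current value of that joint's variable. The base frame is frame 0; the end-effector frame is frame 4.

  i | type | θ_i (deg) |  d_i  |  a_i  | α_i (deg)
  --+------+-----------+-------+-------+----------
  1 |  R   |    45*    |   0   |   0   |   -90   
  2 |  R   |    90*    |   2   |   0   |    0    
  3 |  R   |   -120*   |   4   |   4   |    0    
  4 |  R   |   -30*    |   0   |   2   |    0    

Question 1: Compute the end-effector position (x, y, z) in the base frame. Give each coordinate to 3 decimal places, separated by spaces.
after link 1: o_1 = (0.0000, 0.0000, 0.0000)
after link 2: o_2 = (-1.4142, 1.4142, 0.0000)
after link 3: o_3 = (-1.7932, 6.6921, 2.0000)
after link 4: o_4 = (-1.0860, 7.3992, 3.7321)

-1.086 7.399 3.732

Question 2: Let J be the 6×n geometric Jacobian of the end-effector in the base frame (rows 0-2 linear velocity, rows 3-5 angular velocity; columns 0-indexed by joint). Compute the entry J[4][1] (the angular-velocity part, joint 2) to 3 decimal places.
0.707

axis z_1 = (-0.7071,0.7071,0.0000); lever o_n−o_1 = (-1.0860,7.3992,3.7321)
cross product → J_v[:, 1] = (2.6390,2.6390,-4.4641)
J_ω[:, 1] = z_1
entry J[4][1] = 0.7071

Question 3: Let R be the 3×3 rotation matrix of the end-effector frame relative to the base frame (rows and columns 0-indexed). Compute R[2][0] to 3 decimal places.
End-effector x-axis (col 0 of R) = (0.3536,0.3536,0.8660)
R[2][0] = 0.8660

0.866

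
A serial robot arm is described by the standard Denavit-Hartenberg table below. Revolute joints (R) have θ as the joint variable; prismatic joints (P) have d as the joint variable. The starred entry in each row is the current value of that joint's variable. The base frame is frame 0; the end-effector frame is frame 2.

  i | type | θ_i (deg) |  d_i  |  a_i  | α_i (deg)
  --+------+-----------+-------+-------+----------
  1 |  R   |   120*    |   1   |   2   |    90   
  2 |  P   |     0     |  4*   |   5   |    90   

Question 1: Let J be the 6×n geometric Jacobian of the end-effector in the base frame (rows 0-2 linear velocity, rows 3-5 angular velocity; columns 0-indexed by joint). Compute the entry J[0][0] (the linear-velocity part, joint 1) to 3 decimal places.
axis z_0 = ẑ; lever o_n−o_0 = (-0.0359,8.0622,1.0000)
cross product → J_v[:, 0] = (-8.0622,-0.0359,0.0000)
J_ω[:, 0] = z_0
entry J[0][0] = -8.0622

-8.062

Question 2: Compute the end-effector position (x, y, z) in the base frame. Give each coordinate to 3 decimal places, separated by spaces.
after link 1: o_1 = (-1.0000, 1.7321, 1.0000)
after link 2: o_2 = (-0.0359, 8.0622, 1.0000)

-0.036 8.062 1.000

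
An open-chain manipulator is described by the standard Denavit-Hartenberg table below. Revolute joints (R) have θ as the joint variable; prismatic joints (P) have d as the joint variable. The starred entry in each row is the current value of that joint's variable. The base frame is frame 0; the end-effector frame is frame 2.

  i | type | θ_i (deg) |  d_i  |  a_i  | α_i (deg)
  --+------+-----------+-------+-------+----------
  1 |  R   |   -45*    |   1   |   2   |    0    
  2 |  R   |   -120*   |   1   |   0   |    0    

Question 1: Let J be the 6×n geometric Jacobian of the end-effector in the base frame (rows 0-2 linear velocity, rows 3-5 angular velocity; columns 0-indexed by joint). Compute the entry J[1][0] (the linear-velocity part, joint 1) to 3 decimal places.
1.414

axis z_0 = ẑ; lever o_n−o_0 = (1.4142,-1.4142,2.0000)
cross product → J_v[:, 0] = (1.4142,1.4142,-0.0000)
J_ω[:, 0] = z_0
entry J[1][0] = 1.4142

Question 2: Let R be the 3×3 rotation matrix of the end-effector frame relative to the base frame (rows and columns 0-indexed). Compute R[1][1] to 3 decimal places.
-0.966

End-effector y-axis (col 1 of R) = (0.2588,-0.9659,0.0000)
R[1][1] = -0.9659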